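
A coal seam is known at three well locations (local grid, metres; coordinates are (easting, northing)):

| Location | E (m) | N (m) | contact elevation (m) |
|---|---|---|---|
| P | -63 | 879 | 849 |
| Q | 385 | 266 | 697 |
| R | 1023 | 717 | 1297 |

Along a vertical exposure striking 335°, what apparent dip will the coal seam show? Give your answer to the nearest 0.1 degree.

Two edge vectors: P→Q = (448, -613, -152), P→R = (1086, -162, 448).
Normal n = (P→Q) × (P→R) = (-299248, -365776, 593142).
So ∂z/∂E = −n_x/n_z = 0.50451 and ∂z/∂N = −n_y/n_z = 0.61668.
Unit vector along 335° is (sin 335°, cos 335°) = (-0.4226, 0.9063).
Slope in that direction = a·(-0.4226) + b·(0.9063) = 0.34568.
Apparent dip = arctan|0.34568| = 19.1° (true dip is 38.5°, so apparent ≤ true as expected).

19.1°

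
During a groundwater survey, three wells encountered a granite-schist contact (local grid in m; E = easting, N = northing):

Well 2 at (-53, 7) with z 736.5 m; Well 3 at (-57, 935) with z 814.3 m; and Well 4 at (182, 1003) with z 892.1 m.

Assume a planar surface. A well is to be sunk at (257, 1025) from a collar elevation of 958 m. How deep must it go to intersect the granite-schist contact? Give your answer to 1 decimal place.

Two edge vectors: Well 2→Well 3 = (-4, 928, 77.8), Well 2→Well 4 = (235, 996, 155.6).
Normal n = (Well 2→Well 3) × (Well 2→Well 4) = (66908, 18905.4, -222064).
So ∂z/∂E = −n_x/n_z = 0.301301 and ∂z/∂N = −n_y/n_z = 0.085135.
Intercept c from Well 2: 736.5 + 15.97 − 0.60 = 751.87.
At (257, 1025): z_contact = 77.43 + 87.26 + 751.87 = 916.57 m.
Depth below ground = 958 − 916.57 = 41.4 m.

41.4 m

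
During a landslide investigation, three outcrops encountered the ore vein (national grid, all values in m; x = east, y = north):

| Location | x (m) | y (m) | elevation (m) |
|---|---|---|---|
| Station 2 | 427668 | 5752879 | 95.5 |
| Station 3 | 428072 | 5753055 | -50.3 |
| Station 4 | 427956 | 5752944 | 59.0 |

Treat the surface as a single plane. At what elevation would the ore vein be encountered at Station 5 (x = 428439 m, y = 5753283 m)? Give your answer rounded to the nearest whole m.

-259 m

Let the plane be z = a·x + b·y + c.
Station 3−Station 2: 404a + 176b = −145.8;  Station 4−Station 2: 288a + 65b = −36.5.
Solving gives a = 0.12497953, b = −1.11529393.
Then c = 95.5 − a·427668 − b·5752879 = 6362796.75.
At (428439, 5753283): z = 53546.1 − 6416601.6 + 6362796.75 = -258.7 m.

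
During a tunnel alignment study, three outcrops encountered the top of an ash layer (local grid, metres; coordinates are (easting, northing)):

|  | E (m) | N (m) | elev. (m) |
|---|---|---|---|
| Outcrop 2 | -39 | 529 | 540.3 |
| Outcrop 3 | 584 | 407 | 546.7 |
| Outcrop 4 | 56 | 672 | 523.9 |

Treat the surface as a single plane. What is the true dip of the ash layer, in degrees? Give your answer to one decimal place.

Let the plane be z = a·E + b·N + c.
Outcrop 3−Outcrop 2: 623a − 122b = 6.4;  Outcrop 4−Outcrop 2: 95a + 143b = −16.4.
Solving gives a = −0.01078, b = −0.10752.
Gradient magnitude |∇z| = √(a² + b²) = √(0.00012 + 0.01156) = 0.10806.
True dip = arctan(0.10806) = 6.2°, dipping toward N (azimuth ≈ 006°).

6.2°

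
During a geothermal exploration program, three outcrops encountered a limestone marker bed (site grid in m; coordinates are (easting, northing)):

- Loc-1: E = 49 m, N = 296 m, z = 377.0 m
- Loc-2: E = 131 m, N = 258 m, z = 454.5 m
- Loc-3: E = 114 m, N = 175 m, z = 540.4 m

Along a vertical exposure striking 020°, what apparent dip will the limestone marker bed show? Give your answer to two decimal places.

42.27°

Let the plane be z = a·E + b·N + c.
Loc-2−Loc-1: 82a − 38b = 77.5;  Loc-3−Loc-1: 65a − 121b = 163.4.
Solving gives a = 0.42516, b = −1.12202.
Unit vector along 020° is (sin 20°, cos 20°) = (0.3420, 0.9397).
Slope in that direction = a·(0.3420) + b·(0.9397) = −0.90894.
Apparent dip = arctan|0.90894| = 42.27° (true dip is 50.2°, so apparent ≤ true as expected).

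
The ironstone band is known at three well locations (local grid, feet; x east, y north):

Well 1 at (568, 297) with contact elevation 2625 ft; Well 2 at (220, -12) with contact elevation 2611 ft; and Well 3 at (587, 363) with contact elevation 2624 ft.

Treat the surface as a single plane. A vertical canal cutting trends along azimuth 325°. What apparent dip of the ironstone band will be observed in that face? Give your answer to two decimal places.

4.05°

Let the plane be z = a·x + b·y + c.
Well 2−Well 1: −348a − 309b = −14;  Well 3−Well 1: 19a + 66b = −1.
Solving gives a = 0.07212, b = −0.03591.
Unit vector along 325° is (sin 325°, cos 325°) = (-0.5736, 0.8192).
Slope in that direction = a·(-0.5736) + b·(0.8192) = −0.07078.
Apparent dip = arctan|0.07078| = 4.05° (true dip is 4.6°, so apparent ≤ true as expected).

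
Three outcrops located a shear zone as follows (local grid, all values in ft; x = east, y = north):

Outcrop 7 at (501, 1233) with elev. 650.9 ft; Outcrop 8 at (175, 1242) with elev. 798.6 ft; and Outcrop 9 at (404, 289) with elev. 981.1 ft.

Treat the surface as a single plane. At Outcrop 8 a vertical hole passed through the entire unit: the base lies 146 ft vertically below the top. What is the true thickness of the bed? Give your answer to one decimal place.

Let the plane be z = a·x + b·y + c.
Outcrop 8−Outcrop 7: −326a + 9b = 147.7;  Outcrop 9−Outcrop 7: −97a − 944b = 330.2.
Solving gives a = −0.46142, b = −0.30238.
|∇z| = √(a²+b²) = 0.55167, so dip δ = arctan(0.55167) = 28.88°.
True thickness = vertical thickness × cos δ = 146 × cos 28.88° = 127.8 ft.

127.8 ft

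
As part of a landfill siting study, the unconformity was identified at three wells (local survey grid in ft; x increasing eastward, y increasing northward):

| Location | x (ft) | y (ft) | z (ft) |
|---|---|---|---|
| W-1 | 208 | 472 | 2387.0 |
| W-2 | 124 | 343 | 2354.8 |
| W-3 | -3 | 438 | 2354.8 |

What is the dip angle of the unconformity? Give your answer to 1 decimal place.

11.8°

Two edge vectors: W-1→W-2 = (-84, -129, -32.2), W-1→W-3 = (-211, -34, -32.2).
Normal n = (W-1→W-2) × (W-1→W-3) = (3059, 4089.4, -24363).
So ∂z/∂x = −n_x/n_z = 0.12556 and ∂z/∂y = −n_y/n_z = 0.16785.
Gradient magnitude |∇z| = √(a² + b²) = √(0.01577 + 0.02817) = 0.20962.
True dip = arctan(0.20962) = 11.8°, dipping toward SW (azimuth ≈ 217°).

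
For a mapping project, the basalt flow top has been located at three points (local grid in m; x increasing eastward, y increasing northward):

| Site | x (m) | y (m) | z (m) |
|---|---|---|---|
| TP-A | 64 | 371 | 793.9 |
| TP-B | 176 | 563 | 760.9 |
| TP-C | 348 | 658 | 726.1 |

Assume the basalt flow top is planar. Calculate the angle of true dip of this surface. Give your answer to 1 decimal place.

10.1°

Let the plane be z = a·x + b·y + c.
TP-B−TP-A: 112a + 192b = −33;  TP-C−TP-A: 284a + 287b = −67.8.
Solving gives a = −0.15844, b = −0.07945.
Gradient magnitude |∇z| = √(a² + b²) = √(0.02510 + 0.00631) = 0.17725.
True dip = arctan(0.17725) = 10.1°, dipping toward ENE (azimuth ≈ 063°).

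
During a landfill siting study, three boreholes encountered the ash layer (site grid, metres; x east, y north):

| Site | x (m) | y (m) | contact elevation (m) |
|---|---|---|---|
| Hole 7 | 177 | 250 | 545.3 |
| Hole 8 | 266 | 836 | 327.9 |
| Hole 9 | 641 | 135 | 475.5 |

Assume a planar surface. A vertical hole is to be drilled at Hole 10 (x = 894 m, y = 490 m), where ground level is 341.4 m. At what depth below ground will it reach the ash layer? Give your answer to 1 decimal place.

Two edge vectors: Hole 7→Hole 8 = (89, 586, -217.4), Hole 7→Hole 9 = (464, -115, -69.8).
Normal n = (Hole 7→Hole 8) × (Hole 7→Hole 9) = (-65903.8, -94661.4, -282139).
So ∂z/∂x = −n_x/n_z = −0.23359 and ∂z/∂y = −n_y/n_z = −0.33551.
Intercept c from Hole 7: 545.3 + 41.34 + 83.88 = 670.52.
At (894, 490): z_contact = −208.83 − 164.40 + 670.52 = 297.30 m.
Depth below ground = 341.4 − 297.30 = 44.1 m.

44.1 m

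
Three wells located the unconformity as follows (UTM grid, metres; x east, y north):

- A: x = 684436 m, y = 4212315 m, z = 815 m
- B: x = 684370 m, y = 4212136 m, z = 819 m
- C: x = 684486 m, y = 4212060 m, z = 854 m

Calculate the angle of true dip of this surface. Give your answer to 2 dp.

14.31°

Two edge vectors: A→B = (-66, -179, 4), A→C = (50, -255, 39).
Normal n = (A→B) × (A→C) = (-5961, 2774, 25780).
So ∂z/∂x = −n_x/n_z = 0.23123 and ∂z/∂y = −n_y/n_z = −0.10760.
Gradient magnitude |∇z| = √(a² + b²) = √(0.05347 + 0.01158) = 0.25504.
True dip = arctan(0.25504) = 14.31°, dipping toward WNW (azimuth ≈ 295°).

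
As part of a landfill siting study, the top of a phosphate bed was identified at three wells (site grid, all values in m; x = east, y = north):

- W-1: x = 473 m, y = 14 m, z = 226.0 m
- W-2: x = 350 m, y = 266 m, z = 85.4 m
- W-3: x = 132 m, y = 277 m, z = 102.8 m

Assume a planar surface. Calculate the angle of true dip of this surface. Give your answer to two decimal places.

31.88°

Let the plane be z = a·x + b·y + c.
W-2−W-1: −123a + 252b = −140.6;  W-3−W-1: −341a + 263b = −123.2.
Solving gives a = −0.11070, b = −0.61197.
Gradient magnitude |∇z| = √(a² + b²) = √(0.01225 + 0.37450) = 0.62190.
True dip = arctan(0.62190) = 31.88°, dipping toward N (azimuth ≈ 010°).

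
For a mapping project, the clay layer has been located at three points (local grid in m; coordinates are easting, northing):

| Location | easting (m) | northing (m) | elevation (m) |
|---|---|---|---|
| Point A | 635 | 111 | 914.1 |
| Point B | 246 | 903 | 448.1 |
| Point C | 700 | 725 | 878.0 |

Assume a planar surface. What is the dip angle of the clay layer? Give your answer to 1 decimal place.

42.0°

Let the plane be z = a·easting + b·northing + c.
Point B−Point A: −389a + 792b = −466;  Point C−Point A: 65a + 614b = −36.1.
Solving gives a = 0.88705, b = −0.15270.
Gradient magnitude |∇z| = √(a² + b²) = √(0.78685 + 0.02332) = 0.90009.
True dip = arctan(0.90009) = 42.0°, dipping toward W (azimuth ≈ 280°).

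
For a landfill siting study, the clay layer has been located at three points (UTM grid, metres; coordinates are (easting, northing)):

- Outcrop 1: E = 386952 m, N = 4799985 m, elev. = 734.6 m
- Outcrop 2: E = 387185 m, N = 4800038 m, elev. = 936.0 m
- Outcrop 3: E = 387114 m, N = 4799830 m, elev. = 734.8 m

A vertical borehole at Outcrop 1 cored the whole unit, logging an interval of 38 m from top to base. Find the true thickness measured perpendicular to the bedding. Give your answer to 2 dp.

26.74 m

Let the plane be z = a·E + b·N + c.
Outcrop 2−Outcrop 1: 233a + 53b = 201.4;  Outcrop 3−Outcrop 1: 162a − 155b = 0.2.
Solving gives a = 0.69859, b = 0.72885.
|∇z| = √(a²+b²) = 1.00958, so dip δ = arctan(1.00958) = 45.27°.
True thickness = vertical thickness × cos δ = 38 × cos 45.27° = 26.74 m.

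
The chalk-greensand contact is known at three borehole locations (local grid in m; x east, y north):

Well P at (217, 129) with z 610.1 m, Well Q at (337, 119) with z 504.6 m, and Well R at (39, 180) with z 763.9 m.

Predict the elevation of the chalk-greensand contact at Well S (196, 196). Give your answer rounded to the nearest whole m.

Let the plane be z = a·x + b·y + c.
Well Q−Well P: 120a − 10b = −105.5;  Well R−Well P: −178a + 51b = 153.8.
Solving gives a = −0.88537, b = −0.07442.
Then c = 610.1 − a·217 − b·129 = 811.83.
At (196, 196): z = −173.5 − 14.6 + 811.83 = 623.7 m.

624 m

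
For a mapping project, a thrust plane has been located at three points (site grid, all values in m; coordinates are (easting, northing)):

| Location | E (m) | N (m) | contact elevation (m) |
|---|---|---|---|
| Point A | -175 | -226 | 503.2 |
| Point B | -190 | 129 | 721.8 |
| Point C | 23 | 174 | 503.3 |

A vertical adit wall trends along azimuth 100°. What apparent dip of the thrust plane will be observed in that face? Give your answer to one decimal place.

50.8°

Let the plane be z = a·E + b·N + c.
Point B−Point A: −15a + 355b = 218.6;  Point C−Point A: 198a + 400b = 0.1.
Solving gives a = −1.14569, b = 0.56737.
Unit vector along 100° is (sin 100°, cos 100°) = (0.9848, -0.1736).
Slope in that direction = a·(0.9848) + b·(-0.1736) = −1.22680.
Apparent dip = arctan|1.22680| = 50.8° (true dip is 52.0°, so apparent ≤ true as expected).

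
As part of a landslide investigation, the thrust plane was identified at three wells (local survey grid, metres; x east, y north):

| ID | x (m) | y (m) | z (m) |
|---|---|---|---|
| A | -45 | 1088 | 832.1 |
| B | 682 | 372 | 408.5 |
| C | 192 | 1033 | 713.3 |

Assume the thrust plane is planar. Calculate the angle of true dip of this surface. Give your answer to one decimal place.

Two edge vectors: A→B = (727, -716, -423.6), A→C = (237, -55, -118.8).
Normal n = (A→B) × (A→C) = (61762.8, -14025.6, 129707).
So ∂z/∂x = −n_x/n_z = −0.47617 and ∂z/∂y = −n_y/n_z = 0.10813.
Gradient magnitude |∇z| = √(a² + b²) = √(0.22674 + 0.01169) = 0.48830.
True dip = arctan(0.48830) = 26.0°, dipping toward ESE (azimuth ≈ 103°).

26.0°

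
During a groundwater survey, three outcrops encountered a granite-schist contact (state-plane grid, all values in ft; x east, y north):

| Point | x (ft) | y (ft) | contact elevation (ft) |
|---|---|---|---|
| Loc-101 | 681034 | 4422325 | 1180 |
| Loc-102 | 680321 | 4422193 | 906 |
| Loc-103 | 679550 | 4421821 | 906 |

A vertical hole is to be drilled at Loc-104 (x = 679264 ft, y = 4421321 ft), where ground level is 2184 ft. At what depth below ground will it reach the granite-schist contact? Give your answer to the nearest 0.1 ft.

Let the plane be z = a·x + b·y + c.
Loc-102−Loc-101: −713a − 132b = −274;  Loc-103−Loc-101: −1484a − 504b = −274.
Solving gives a = 0.623550139, b = −1.292357950.
Then c = 1180 − a·681034 − b·4422325 = 5291748.03.
At (679264, 4421321): z_contact = 423555.16 − 5713929.35 + 5291748.03 = 1373.84 ft.
Depth below ground = 2184 − 1373.84 = 810.2 ft.

810.2 ft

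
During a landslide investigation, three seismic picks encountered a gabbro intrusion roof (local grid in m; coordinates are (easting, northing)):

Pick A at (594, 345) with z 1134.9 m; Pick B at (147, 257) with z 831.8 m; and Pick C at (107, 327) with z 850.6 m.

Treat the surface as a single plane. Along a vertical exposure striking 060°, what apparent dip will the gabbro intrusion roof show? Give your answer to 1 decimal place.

Let the plane be z = a·E + b·N + c.
Pick B−Pick A: −447a − 88b = −303.1;  Pick C−Pick A: −487a − 18b = −284.3.
Solving gives a = 0.56198, b = 0.58970.
Unit vector along 060° is (sin 60°, cos 60°) = (0.8660, 0.5000).
Slope in that direction = a·(0.8660) + b·(0.5000) = 0.78154.
Apparent dip = arctan|0.78154| = 38.0° (true dip is 39.2°, so apparent ≤ true as expected).

38.0°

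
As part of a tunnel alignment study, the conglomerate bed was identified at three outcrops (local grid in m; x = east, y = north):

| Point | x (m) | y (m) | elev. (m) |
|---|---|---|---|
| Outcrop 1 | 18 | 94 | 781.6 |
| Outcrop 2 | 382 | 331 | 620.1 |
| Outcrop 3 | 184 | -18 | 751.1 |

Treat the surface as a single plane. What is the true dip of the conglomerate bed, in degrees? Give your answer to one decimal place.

Let the plane be z = a·x + b·y + c.
Outcrop 2−Outcrop 1: 364a + 237b = −161.5;  Outcrop 3−Outcrop 1: 166a − 112b = −30.5.
Solving gives a = −0.31602, b = −0.19607.
Gradient magnitude |∇z| = √(a² + b²) = √(0.09987 + 0.03844) = 0.37190.
True dip = arctan(0.37190) = 20.4°, dipping toward ENE (azimuth ≈ 058°).

20.4°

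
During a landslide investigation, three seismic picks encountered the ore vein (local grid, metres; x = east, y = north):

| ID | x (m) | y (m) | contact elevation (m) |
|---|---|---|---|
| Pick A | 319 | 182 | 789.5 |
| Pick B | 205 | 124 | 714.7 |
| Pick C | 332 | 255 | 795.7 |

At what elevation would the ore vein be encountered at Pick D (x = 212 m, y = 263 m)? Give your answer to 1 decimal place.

714.5 m

Two edge vectors: Pick A→Pick B = (-114, -58, -74.8), Pick A→Pick C = (13, 73, 6.2).
Normal n = (Pick A→Pick B) × (Pick A→Pick C) = (5100.8, -265.6, -7568).
So ∂z/∂x = −n_x/n_z = 0.67400 and ∂z/∂y = −n_y/n_z = −0.03510.
Intercept c from Pick A: 789.5 − 215.00 + 6.39 = 580.88.
At (212, 263): z = 142.9 − 9.2 + 580.88 = 714.5 m.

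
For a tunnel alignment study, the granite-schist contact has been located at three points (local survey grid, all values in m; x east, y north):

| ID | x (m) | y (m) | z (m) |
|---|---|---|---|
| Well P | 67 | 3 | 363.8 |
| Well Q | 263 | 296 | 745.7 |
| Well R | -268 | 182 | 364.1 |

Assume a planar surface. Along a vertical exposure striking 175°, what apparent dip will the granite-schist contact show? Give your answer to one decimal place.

Let the plane be z = a·x + b·y + c.
Well Q−Well P: 196a + 293b = 381.9;  Well R−Well P: −335a + 179b = 0.3.
Solving gives a = 0.51240, b = 0.96064.
Unit vector along 175° is (sin 175°, cos 175°) = (0.0872, -0.9962).
Slope in that direction = a·(0.0872) + b·(-0.9962) = −0.91233.
Apparent dip = arctan|0.91233| = 42.4° (true dip is 47.4°, so apparent ≤ true as expected).

42.4°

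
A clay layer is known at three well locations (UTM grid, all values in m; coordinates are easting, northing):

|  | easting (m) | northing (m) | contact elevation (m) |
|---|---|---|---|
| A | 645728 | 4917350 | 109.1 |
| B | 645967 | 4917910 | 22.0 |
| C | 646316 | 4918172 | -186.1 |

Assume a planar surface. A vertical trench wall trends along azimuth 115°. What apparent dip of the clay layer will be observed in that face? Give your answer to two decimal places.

Let the plane be z = a·easting + b·northing + c.
B−A: 239a + 560b = −87.1;  C−A: 588a + 822b = −295.2.
Solving gives a = −0.70557, b = 0.14559.
Unit vector along 115° is (sin 115°, cos 115°) = (0.9063, -0.4226).
Slope in that direction = a·(0.9063) + b·(-0.4226) = −0.70100.
Apparent dip = arctan|0.70100| = 35.03° (true dip is 35.8°, so apparent ≤ true as expected).

35.03°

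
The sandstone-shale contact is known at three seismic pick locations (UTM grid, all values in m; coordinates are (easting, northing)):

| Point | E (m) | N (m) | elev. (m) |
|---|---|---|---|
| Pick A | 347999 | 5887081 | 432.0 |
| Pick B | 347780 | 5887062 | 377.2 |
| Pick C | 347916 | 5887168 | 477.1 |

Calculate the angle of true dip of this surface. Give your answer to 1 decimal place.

35.9°

Let the plane be z = a·E + b·N + c.
Pick B−Pick A: −219a − 19b = −54.8;  Pick C−Pick A: −83a + 87b = 45.1.
Solving gives a = 0.18956, b = 0.69924.
Gradient magnitude |∇z| = √(a² + b²) = √(0.03593 + 0.48894) = 0.72448.
True dip = arctan(0.72448) = 35.9°, dipping toward SSW (azimuth ≈ 195°).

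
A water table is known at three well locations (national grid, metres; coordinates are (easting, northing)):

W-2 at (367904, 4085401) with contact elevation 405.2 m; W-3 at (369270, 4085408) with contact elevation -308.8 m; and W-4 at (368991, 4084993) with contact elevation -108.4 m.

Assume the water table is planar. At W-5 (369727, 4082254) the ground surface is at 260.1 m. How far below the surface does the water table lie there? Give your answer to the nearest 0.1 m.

391.3 m

Two edge vectors: W-2→W-3 = (1366, 7, -714), W-2→W-4 = (1087, -408, -513.6).
Normal n = (W-2→W-3) × (W-2→W-4) = (-294907.2, -74540.4, -564937).
So ∂z/∂E = −n_x/n_z = −0.522017853 and ∂z/∂N = −n_y/n_z = −0.131944624.
Intercept c from W-2: 405.2 + 192052.46 + 539046.70 = 731504.35.
At (369727, 4082254): z_contact = −193004.09 − 538631.47 + 731504.35 = -131.21 m.
Depth below ground = 260.1 − (-131.21) = 391.3 m.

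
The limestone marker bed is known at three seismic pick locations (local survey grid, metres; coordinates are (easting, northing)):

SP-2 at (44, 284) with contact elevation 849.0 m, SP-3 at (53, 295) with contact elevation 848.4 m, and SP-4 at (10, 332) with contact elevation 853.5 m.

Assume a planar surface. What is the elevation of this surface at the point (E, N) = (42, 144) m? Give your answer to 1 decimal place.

Two edge vectors: SP-2→SP-3 = (9, 11, -0.6), SP-2→SP-4 = (-34, 48, 4.5).
Normal n = (SP-2→SP-3) × (SP-2→SP-4) = (78.3, -20.1, 806).
So ∂z/∂E = −n_x/n_z = −0.09715 and ∂z/∂N = −n_y/n_z = 0.02494.
Intercept c from SP-2: 849 + 4.27 − 7.08 = 846.19.
At (42, 144): z = −4.1 + 3.6 + 846.19 = 845.7 m.

845.7 m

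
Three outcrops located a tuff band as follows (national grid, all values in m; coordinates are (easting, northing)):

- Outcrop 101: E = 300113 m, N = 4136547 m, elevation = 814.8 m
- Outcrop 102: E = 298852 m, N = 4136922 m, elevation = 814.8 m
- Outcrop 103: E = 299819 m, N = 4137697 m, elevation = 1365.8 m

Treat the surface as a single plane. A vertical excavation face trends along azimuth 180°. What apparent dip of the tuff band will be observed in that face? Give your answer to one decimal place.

Let the plane be z = a·E + b·N + c.
Outcrop 102−Outcrop 101: −1261a + 375b = 0;  Outcrop 103−Outcrop 101: −294a + 1150b = 551.
Solving gives a = 0.15421, b = 0.51855.
Unit vector along 180° is (sin 180°, cos 180°) = (0.0000, -1.0000).
Slope in that direction = a·(0.0000) + b·(-1.0000) = −0.51855.
Apparent dip = arctan|0.51855| = 27.4° (true dip is 28.4°, so apparent ≤ true as expected).

27.4°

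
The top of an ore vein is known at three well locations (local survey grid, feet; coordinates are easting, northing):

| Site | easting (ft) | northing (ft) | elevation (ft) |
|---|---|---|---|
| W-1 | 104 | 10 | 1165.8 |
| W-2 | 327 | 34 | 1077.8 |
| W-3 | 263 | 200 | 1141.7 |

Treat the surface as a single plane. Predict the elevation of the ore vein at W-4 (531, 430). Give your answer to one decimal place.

Two edge vectors: W-1→W-2 = (223, 24, -88), W-1→W-3 = (159, 190, -24.1).
Normal n = (W-1→W-2) × (W-1→W-3) = (16141.6, -8617.7, 38554).
So ∂z/∂easting = −n_x/n_z = −0.41868 and ∂z/∂northing = −n_y/n_z = 0.22352.
Intercept c from W-1: 1165.8 + 43.54 − 2.24 = 1207.11.
At (531, 430): z = −222.3 + 96.1 + 1207.11 = 1080.9 ft.

1080.9 ft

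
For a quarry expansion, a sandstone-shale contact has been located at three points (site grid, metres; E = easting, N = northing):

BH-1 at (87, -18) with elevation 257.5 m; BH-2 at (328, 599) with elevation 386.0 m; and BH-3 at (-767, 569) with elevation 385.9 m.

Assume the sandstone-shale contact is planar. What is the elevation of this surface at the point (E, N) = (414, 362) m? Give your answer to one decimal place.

Two edge vectors: BH-1→BH-2 = (241, 617, 128.5), BH-1→BH-3 = (-854, 587, 128.4).
Normal n = (BH-1→BH-2) × (BH-1→BH-3) = (3793.3, -140683.4, 668385).
So ∂z/∂E = −n_x/n_z = −0.00568 and ∂z/∂N = −n_y/n_z = 0.21048.
Intercept c from BH-1: 257.5 + 0.49 + 3.79 = 261.78.
At (414, 362): z = −2.3 + 76.2 + 261.78 = 335.6 m.

335.6 m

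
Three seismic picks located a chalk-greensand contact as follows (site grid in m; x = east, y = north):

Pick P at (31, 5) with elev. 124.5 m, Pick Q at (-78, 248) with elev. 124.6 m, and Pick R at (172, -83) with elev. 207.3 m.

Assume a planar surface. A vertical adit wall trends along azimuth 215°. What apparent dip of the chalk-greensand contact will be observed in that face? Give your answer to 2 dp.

Let the plane be z = a·x + b·y + c.
Pick Q−Pick P: −109a + 243b = 0.1;  Pick R−Pick P: 141a − 88b = 82.8.
Solving gives a = 0.81591, b = 0.36639.
Unit vector along 215° is (sin 215°, cos 215°) = (-0.5736, -0.8192).
Slope in that direction = a·(-0.5736) + b·(-0.8192) = −0.76812.
Apparent dip = arctan|0.76812| = 37.53° (true dip is 41.8°, so apparent ≤ true as expected).

37.53°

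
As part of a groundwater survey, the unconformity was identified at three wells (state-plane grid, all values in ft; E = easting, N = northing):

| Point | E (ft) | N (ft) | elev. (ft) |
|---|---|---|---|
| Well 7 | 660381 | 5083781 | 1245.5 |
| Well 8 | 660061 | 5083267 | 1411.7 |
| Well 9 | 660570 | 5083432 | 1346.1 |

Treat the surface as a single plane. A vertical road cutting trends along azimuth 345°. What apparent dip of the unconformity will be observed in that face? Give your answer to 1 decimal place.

Let the plane be z = a·E + b·N + c.
Well 8−Well 7: −320a − 514b = 166.2;  Well 9−Well 7: 189a − 349b = 100.6.
Solving gives a = −0.03015, b = −0.30458.
Unit vector along 345° is (sin 345°, cos 345°) = (-0.2588, 0.9659).
Slope in that direction = a·(-0.2588) + b·(0.9659) = −0.28640.
Apparent dip = arctan|0.28640| = 16.0° (true dip is 17.0°, so apparent ≤ true as expected).

16.0°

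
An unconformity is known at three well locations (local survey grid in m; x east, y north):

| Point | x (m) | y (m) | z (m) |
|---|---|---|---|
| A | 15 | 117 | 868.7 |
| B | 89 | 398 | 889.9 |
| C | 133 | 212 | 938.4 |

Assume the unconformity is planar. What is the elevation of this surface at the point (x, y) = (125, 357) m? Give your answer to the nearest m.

918 m

Two edge vectors: A→B = (74, 281, 21.2), A→C = (118, 95, 69.7).
Normal n = (A→B) × (A→C) = (17571.7, -2656.2, -26128).
So ∂z/∂x = −n_x/n_z = 0.67252 and ∂z/∂y = −n_y/n_z = −0.10166.
Intercept c from A: 868.7 − 10.09 + 11.89 = 870.51.
At (125, 357): z = 84.1 − 36.3 + 870.51 = 918.3 m.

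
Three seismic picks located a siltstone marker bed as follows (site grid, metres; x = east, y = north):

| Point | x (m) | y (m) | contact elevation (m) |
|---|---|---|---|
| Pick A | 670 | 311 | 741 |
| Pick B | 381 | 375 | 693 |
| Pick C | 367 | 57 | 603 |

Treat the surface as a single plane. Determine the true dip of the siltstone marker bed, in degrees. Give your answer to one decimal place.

19.5°

Two edge vectors: Pick A→Pick B = (-289, 64, -48), Pick A→Pick C = (-303, -254, -138).
Normal n = (Pick A→Pick B) × (Pick A→Pick C) = (-21024, -25338, 92798).
So ∂z/∂x = −n_x/n_z = 0.22656 and ∂z/∂y = −n_y/n_z = 0.27304.
Gradient magnitude |∇z| = √(a² + b²) = √(0.05133 + 0.07455) = 0.35480.
True dip = arctan(0.35480) = 19.5°, dipping toward SW (azimuth ≈ 220°).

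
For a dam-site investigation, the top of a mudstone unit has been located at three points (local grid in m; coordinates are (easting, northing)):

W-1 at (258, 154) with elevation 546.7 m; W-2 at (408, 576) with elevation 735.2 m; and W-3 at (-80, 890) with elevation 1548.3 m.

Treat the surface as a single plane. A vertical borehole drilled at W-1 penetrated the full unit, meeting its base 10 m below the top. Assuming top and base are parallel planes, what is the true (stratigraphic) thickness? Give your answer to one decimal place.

5.8 m

Two edge vectors: W-1→W-2 = (150, 422, 188.5), W-1→W-3 = (-338, 736, 1001.6).
Normal n = (W-1→W-2) × (W-1→W-3) = (283939.2, -213953, 253036).
So ∂z/∂E = −n_x/n_z = −1.12213 and ∂z/∂N = −n_y/n_z = 0.84554.
|∇z| = √(a²+b²) = 1.40503, so dip δ = arctan(1.40503) = 54.56°.
True thickness = vertical thickness × cos δ = 10 × cos 54.56° = 5.8 m.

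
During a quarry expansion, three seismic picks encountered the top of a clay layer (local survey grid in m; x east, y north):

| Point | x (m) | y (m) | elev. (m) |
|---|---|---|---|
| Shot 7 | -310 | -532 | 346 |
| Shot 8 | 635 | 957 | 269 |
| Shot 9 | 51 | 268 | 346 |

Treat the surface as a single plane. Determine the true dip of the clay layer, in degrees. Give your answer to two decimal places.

17.19°

Let the plane be z = a·x + b·y + c.
Shot 8−Shot 7: 945a + 1489b = −77;  Shot 9−Shot 7: 361a + 800b = 0.
Solving gives a = −0.28196, b = 0.12723.
Gradient magnitude |∇z| = √(a² + b²) = √(0.07950 + 0.01619) = 0.30934.
True dip = arctan(0.30934) = 17.19°, dipping toward ESE (azimuth ≈ 114°).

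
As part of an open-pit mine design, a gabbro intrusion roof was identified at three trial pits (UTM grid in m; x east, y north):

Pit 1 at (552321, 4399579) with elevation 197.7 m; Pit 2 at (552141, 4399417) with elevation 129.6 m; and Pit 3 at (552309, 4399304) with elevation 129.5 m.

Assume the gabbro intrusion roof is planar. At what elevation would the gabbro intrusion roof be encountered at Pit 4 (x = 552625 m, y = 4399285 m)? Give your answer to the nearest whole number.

Let the plane be z = a·x + b·y + c.
Pit 2−Pit 1: −180a − 162b = −68.1;  Pit 3−Pit 1: −12a − 275b = −68.2.
Solving gives a = 0.16147489, b = 0.24095382.
Then c = 197.7 − a·552321 − b·4399579 = −1149083.65.
At (552625, 4399285): z = 89235.1 + 1060024.5 − 1149083.65 = 175.9 m.

176 m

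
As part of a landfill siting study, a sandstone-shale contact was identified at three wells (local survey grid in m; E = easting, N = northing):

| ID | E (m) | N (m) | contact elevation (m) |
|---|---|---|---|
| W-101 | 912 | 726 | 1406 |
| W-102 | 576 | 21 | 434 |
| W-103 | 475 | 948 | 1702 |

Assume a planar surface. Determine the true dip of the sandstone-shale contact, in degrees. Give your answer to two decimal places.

53.87°

Two edge vectors: W-101→W-102 = (-336, -705, -972), W-101→W-103 = (-437, 222, 296).
Normal n = (W-101→W-102) × (W-101→W-103) = (7104, 524220, -382677).
So ∂z/∂E = −n_x/n_z = 0.01856 and ∂z/∂N = −n_y/n_z = 1.36988.
Gradient magnitude |∇z| = √(a² + b²) = √(0.00034 + 1.87656) = 1.37000.
True dip = arctan(1.37000) = 53.87°, dipping toward S (azimuth ≈ 181°).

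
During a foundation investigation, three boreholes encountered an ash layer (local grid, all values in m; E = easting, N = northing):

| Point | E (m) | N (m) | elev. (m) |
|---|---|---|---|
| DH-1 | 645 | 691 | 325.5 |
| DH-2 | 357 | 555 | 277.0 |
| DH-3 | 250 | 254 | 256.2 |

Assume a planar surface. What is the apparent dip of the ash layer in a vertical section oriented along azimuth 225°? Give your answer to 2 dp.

Let the plane be z = a·E + b·N + c.
DH-2−DH-1: −288a − 136b = −48.5;  DH-3−DH-1: −395a − 437b = −69.3.
Solving gives a = 0.16316, b = 0.01110.
Unit vector along 225° is (sin 225°, cos 225°) = (-0.7071, -0.7071).
Slope in that direction = a·(-0.7071) + b·(-0.7071) = −0.12322.
Apparent dip = arctan|0.12322| = 7.02° (true dip is 9.3°, so apparent ≤ true as expected).

7.02°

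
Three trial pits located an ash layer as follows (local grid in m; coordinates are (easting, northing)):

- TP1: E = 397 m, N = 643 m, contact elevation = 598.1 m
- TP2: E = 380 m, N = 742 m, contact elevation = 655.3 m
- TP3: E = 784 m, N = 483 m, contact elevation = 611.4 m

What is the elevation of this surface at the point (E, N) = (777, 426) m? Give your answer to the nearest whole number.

Let the plane be z = a·E + b·N + c.
TP2−TP1: −17a + 99b = 57.2;  TP3−TP1: 387a − 160b = 13.3.
Solving gives a = 0.29412, b = 0.62828.
Then c = 598.1 − a·397 − b·643 = 77.35.
At (777, 426): z = 228.5 + 267.6 + 77.35 = 573.5 m.

574 m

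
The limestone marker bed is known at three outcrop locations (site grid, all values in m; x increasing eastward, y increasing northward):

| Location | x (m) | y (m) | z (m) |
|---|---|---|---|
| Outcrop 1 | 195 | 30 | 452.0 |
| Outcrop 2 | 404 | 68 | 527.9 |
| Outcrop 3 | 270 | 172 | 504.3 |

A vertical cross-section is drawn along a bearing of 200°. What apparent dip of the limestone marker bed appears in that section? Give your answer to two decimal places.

Two edge vectors: Outcrop 1→Outcrop 2 = (209, 38, 75.9), Outcrop 1→Outcrop 3 = (75, 142, 52.3).
Normal n = (Outcrop 1→Outcrop 2) × (Outcrop 1→Outcrop 3) = (-8790.4, -5238.2, 26828).
So ∂z/∂x = −n_x/n_z = 0.32766 and ∂z/∂y = −n_y/n_z = 0.19525.
Unit vector along 200° is (sin 200°, cos 200°) = (-0.3420, -0.9397).
Slope in that direction = a·(-0.3420) + b·(-0.9397) = −0.29554.
Apparent dip = arctan|0.29554| = 16.46° (true dip is 20.9°, so apparent ≤ true as expected).

16.46°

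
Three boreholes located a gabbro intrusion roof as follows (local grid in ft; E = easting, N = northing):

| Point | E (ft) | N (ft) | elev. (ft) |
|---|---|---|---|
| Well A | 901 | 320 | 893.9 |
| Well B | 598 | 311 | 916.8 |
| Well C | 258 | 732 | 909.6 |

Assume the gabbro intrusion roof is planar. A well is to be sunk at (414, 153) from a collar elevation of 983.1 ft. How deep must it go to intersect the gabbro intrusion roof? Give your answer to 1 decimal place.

40.8 ft

Let the plane be z = a·E + b·N + c.
Well B−Well A: −303a − 9b = 22.9;  Well C−Well A: −643a + 412b = 15.7.
Solving gives a = −0.07331, b = −0.07631.
Then c = 893.9 − a·901 − b·320 = 984.37.
At (414, 153): z_contact = −30.35 − 11.68 + 984.37 = 942.35 ft.
Depth below ground = 983.1 − 942.35 = 40.8 ft.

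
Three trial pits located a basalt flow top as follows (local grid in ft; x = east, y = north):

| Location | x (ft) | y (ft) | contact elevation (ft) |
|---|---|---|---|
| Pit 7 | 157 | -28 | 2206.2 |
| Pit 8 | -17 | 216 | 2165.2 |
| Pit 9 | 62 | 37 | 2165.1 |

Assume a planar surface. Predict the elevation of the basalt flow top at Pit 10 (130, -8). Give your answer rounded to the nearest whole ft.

Two edge vectors: Pit 7→Pit 8 = (-174, 244, -41), Pit 7→Pit 9 = (-95, 65, -41.1).
Normal n = (Pit 7→Pit 8) × (Pit 7→Pit 9) = (-7363.4, -3256.4, 11870).
So ∂z/∂x = −n_x/n_z = 0.62034 and ∂z/∂y = −n_y/n_z = 0.27434.
Intercept c from Pit 7: 2206.2 − 97.39 + 7.68 = 2116.49.
At (130, -8): z = 80.6 − 2.2 + 2116.49 = 2194.9 ft.

2195 ft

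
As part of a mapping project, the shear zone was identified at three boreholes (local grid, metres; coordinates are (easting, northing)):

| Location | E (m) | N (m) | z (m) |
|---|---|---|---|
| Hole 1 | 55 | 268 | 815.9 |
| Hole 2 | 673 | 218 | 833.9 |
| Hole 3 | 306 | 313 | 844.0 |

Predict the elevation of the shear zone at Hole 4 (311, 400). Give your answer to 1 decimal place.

Two edge vectors: Hole 1→Hole 2 = (618, -50, 18), Hole 1→Hole 3 = (251, 45, 28.1).
Normal n = (Hole 1→Hole 2) × (Hole 1→Hole 3) = (-2215, -12847.8, 40360).
So ∂z/∂E = −n_x/n_z = 0.05488 and ∂z/∂N = −n_y/n_z = 0.31833.
Intercept c from Hole 1: 815.9 − 3.02 − 85.31 = 727.57.
At (311, 400): z = 17.1 + 127.3 + 727.57 = 872.0 m.

872.0 m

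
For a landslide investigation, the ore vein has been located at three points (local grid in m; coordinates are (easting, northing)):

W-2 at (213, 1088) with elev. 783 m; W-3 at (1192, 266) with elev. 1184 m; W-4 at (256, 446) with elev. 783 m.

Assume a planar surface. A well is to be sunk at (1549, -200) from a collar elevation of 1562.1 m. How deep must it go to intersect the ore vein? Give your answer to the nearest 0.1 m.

236.7 m

Two edge vectors: W-2→W-3 = (979, -822, 401), W-2→W-4 = (43, -642, 0).
Normal n = (W-2→W-3) × (W-2→W-4) = (257442, 17243, -593172).
So ∂z/∂E = −n_x/n_z = 0.434009 and ∂z/∂N = −n_y/n_z = 0.029069.
Intercept c from W-2: 783 − 92.44 − 31.63 = 658.93.
At (1549, -200): z_contact = 672.28 − 5.81 + 658.93 = 1325.40 m.
Depth below ground = 1562.1 − 1325.40 = 236.7 m.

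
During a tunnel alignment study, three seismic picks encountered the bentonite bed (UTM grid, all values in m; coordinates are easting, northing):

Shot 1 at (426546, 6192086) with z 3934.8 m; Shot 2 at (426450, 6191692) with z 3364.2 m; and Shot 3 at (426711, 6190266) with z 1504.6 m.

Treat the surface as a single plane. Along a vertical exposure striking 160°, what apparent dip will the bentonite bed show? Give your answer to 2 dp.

Let the plane be z = a·easting + b·northing + c.
Shot 2−Shot 1: −96a − 394b = −570.6;  Shot 3−Shot 1: 165a − 1820b = −2430.2.
Solving gives a = 0.33785, b = 1.36590.
Unit vector along 160° is (sin 160°, cos 160°) = (0.3420, -0.9397).
Slope in that direction = a·(0.3420) + b·(-0.9397) = −1.16798.
Apparent dip = arctan|1.16798| = 49.43° (true dip is 54.6°, so apparent ≤ true as expected).

49.43°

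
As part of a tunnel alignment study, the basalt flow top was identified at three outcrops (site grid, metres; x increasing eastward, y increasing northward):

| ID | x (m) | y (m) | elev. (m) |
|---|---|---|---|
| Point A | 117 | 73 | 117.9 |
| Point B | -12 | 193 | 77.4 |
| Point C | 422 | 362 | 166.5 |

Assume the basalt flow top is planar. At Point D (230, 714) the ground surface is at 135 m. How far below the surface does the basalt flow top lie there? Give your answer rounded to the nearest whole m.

43 m

Let the plane be z = a·x + b·y + c.
Point B−Point A: −129a + 120b = −40.5;  Point C−Point A: 305a + 289b = 48.6.
Solving gives a = 0.23736, b = −0.08234.
Then c = 117.9 − a·117 − b·73 = 96.14.
At (230, 714): z_contact = 54.6 − 58.8 + 96.14 = 91.9 m.
Depth below ground = 135 − 91.9 = 43 m.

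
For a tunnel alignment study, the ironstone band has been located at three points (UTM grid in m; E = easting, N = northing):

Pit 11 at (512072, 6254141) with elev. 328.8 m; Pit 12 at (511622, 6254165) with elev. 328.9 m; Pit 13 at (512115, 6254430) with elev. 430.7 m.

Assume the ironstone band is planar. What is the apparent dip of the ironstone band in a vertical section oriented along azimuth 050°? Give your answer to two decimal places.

13.44°

Let the plane be z = a·E + b·N + c.
Pit 12−Pit 11: −450a + 24b = 0.1;  Pit 13−Pit 11: 43a + 289b = 101.9.
Solving gives a = 0.01844, b = 0.34985.
Unit vector along 050° is (sin 50°, cos 50°) = (0.7660, 0.6428).
Slope in that direction = a·(0.7660) + b·(0.6428) = 0.23900.
Apparent dip = arctan|0.23900| = 13.44° (true dip is 19.3°, so apparent ≤ true as expected).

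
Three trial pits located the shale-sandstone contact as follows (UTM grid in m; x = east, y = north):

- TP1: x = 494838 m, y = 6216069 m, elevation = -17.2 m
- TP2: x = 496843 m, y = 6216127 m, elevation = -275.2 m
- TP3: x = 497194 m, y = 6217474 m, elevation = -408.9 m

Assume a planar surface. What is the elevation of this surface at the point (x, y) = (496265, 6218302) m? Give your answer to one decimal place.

-346.0 m

Let the plane be z = a·x + b·y + c.
TP2−TP1: 2005a + 58b = −258;  TP3−TP1: 2356a + 1405b = −391.7.
Solving gives a = −0.126762541, b = −0.066225945.
Then c = -17.2 − a·494838 − b·6216069 = 474374.77.
At (496265, 6218302): z = −62907.8 − 411812.9 + 474374.77 = -346.0 m.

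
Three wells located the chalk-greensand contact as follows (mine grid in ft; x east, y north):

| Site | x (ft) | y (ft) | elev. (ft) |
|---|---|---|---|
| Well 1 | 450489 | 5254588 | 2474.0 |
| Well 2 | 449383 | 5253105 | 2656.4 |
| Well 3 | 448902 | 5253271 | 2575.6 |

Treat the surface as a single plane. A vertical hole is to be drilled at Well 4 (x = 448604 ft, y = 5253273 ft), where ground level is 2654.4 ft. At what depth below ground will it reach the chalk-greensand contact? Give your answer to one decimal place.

108.9 ft

Two edge vectors: Well 1→Well 2 = (-1106, -1483, 182.4), Well 1→Well 3 = (-1587, -1317, 101.6).
Normal n = (Well 1→Well 2) × (Well 1→Well 3) = (89548, -177099.2, -896919).
So ∂z/∂x = −n_x/n_z = 0.099839562 and ∂z/∂y = −n_y/n_z = −0.197452836.
Intercept c from Well 1: 2474 − 44976.62 + 1037533.30 = 995030.68.
At (448604, 5253273): z_contact = 44788.43 − 1037273.65 + 995030.68 = 2545.45 ft.
Depth below ground = 2654.4 − 2545.45 = 108.9 ft.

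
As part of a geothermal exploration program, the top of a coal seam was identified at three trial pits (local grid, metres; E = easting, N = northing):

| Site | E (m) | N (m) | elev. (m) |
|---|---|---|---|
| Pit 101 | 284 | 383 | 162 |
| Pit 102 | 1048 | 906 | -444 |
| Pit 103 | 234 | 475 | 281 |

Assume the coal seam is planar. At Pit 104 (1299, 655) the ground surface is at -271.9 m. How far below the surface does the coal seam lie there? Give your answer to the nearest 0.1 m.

Two edge vectors: Pit 101→Pit 102 = (764, 523, -606), Pit 101→Pit 103 = (-50, 92, 119).
Normal n = (Pit 101→Pit 102) × (Pit 101→Pit 103) = (117989, -60616, 96438).
So ∂z/∂E = −n_x/n_z = −1.223470 and ∂z/∂N = −n_y/n_z = 0.628549.
Intercept c from Pit 101: 162 + 347.47 − 240.73 = 268.73.
At (1299, 655): z_contact = −1589.29 + 411.70 + 268.73 = -908.86 m.
Depth below ground = -271.9 − (-908.86) = 637.0 m.

637.0 m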